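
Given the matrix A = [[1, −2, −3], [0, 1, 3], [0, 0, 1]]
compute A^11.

[[1, −22, −363], [0, 1, 33], [0, 0, 1]]

A = I + N where N = [[0, −2, −3], [0, 0, 3], [0, 0, 0]] is strictly upper-triangular, so N^3 = 0.
(I + N)^11 = I + 11·N + 55·N^2 = [[1, −22, −363], [0, 1, 33], [0, 0, 1]].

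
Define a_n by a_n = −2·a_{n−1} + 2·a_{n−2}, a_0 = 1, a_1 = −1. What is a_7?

With companion matrix T = [[−2, 2], [1, 0]], [a_n, a_{n−1}]ᵀ = T·[a_{n−1}, a_{n−2}]ᵀ, so [a_7, a_6]ᵀ = T⁶·[a_1, a_0]ᵀ.
T⁶ = [[328, −240], [−120, 88]], giving [a_7, a_6]ᵀ = [[−568], [208]].

−568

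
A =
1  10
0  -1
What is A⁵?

A² = I (check: tr A = 0 and det A = -1), so A⁵ = A since 5 is odd.

[[1, 10], [0, -1]]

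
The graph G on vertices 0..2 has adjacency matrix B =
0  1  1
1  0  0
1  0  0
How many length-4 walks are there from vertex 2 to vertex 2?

The number of length-4 walks from vertex 2 to vertex 2 is entry (2,2) of B⁴, where B is the adjacency matrix.
B² = [[2, 0, 0], [0, 1, 1], [0, 1, 1]]
B³ = [[0, 2, 2], [2, 0, 0], [2, 0, 0]]
B⁴ = [[4, 0, 0], [0, 2, 2], [0, 2, 2]]

2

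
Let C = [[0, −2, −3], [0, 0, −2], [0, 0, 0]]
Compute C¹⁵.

C is strictly triangular, hence nilpotent: C³ = 0, so C¹⁵ = 0.

[[0, 0, 0], [0, 0, 0], [0, 0, 0]]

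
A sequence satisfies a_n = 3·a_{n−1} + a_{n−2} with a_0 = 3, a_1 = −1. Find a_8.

With companion matrix M = [[3, 1], [1, 0]], [a_n, a_{n−1}]ᵀ = M·[a_{n−1}, a_{n−2}]ᵀ, so [a_8, a_7]ᵀ = M⁷·[a_1, a_0]ᵀ.
M⁷ = [[3927, 1189], [1189, 360]], giving [a_8, a_7]ᵀ = [[−360], [−109]].

−360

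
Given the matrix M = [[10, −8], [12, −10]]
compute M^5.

[[160, −128], [192, −160]]

tr M = 0 and det M = −4, so the characteristic polynomial is λ² − (0)λ + (−4) with roots −2 and 2.
Eigenvectors give P = [[−2, 1], [−3, 1]] with P⁻¹ = [[1, −1], [3, −2]], and M = P·diag(−2, 2)·P⁻¹.
Then M^5 = P·diag(−32, 32)·P⁻¹ = [[64, 32], [96, 32]] · [[1, −1], [3, −2]] = [[160, −128], [192, −160]].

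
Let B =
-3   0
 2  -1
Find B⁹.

tr B = -4 and det B = 3, so the characteristic polynomial is λ² − (-4)λ + (3) with roots -1 and -3.
Eigenvectors give P = [[0, -1], [1, 1]] with P⁻¹ = [[1, 1], [-1, 0]], and B = P·diag(-1, -3)·P⁻¹.
Then B⁹ = P·diag(-1, -19683)·P⁻¹ = [[0, 19683], [-1, -19683]] · [[1, 1], [-1, 0]] = [[-19683, 0], [19682, -1]].

[[-19683, 0], [19682, -1]]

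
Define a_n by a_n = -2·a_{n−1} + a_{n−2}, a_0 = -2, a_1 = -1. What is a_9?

-169

With companion matrix T = [[-2, 1], [1, 0]], [a_n, a_{n−1}]ᵀ = T·[a_{n−1}, a_{n−2}]ᵀ, so [a_9, a_8]ᵀ = T^8·[a_1, a_0]ᵀ.
T^8 = [[985, -408], [-408, 169]], giving [a_9, a_8]ᵀ = [[-169], [70]].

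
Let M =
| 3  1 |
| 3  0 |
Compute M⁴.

[[171, 45], [135, 36]]

M² = [[12, 3], [9, 3]]
M³ = [[45, 12], [36, 9]]
M⁴ = [[171, 45], [135, 36]]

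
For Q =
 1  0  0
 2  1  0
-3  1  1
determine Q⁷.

[[1, 0, 0], [14, 1, 0], [21, 7, 1]]

Q = I + N where N = [[0, 0, 0], [2, 0, 0], [-3, 1, 0]] is strictly lower-triangular, so N³ = 0.
(I + N)⁷ = I + 7·N + 21·N² = [[1, 0, 0], [14, 1, 0], [21, 7, 1]].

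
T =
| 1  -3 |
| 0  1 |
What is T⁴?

[[1, -12], [0, 1]]

T = I + N where N = [[0, -3], [0, 0]] is strictly upper-triangular, so N² = 0.
(I + N)⁴ = I + 4·N = [[1, -12], [0, 1]].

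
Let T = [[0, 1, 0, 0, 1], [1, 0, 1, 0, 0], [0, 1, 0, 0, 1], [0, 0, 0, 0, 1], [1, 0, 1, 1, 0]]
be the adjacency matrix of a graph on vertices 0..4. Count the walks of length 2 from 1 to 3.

The number of length-2 walks from vertex 1 to vertex 3 is entry (1,3) of T², where T is the adjacency matrix.
T² = [[2, 0, 2, 1, 0], [0, 2, 0, 0, 2], [2, 0, 2, 1, 0], [1, 0, 1, 1, 0], [0, 2, 0, 0, 3]]

0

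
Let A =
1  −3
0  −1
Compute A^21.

[[1, −3], [0, −1]]

A² = I (check: tr A = 0 and det A = −1), so A^21 = A since 21 is odd.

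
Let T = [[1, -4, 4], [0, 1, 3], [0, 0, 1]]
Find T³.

[[1, -12, -24], [0, 1, 9], [0, 0, 1]]

T = I + N where N = [[0, -4, 4], [0, 0, 3], [0, 0, 0]] is strictly upper-triangular, so N³ = 0.
(I + N)³ = I + 3·N + 3·N² = [[1, -12, -24], [0, 1, 9], [0, 0, 1]].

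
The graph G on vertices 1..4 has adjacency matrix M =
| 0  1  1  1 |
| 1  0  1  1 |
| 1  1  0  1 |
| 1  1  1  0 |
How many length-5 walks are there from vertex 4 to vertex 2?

61

The number of length-5 walks from vertex 4 to vertex 2 is entry (4,2) of M⁵, where M is the adjacency matrix.
M² = [[3, 2, 2, 2], [2, 3, 2, 2], [2, 2, 3, 2], [2, 2, 2, 3]]
M³ = [[6, 7, 7, 7], [7, 6, 7, 7], [7, 7, 6, 7], [7, 7, 7, 6]]
M⁴ = [[21, 20, 20, 20], [20, 21, 20, 20], [20, 20, 21, 20], [20, 20, 20, 21]]
M⁵ = [[60, 61, 61, 61], [61, 60, 61, 61], [61, 61, 60, 61], [61, 61, 61, 60]]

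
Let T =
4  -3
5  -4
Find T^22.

[[1, 0], [0, 1]]

T² = I (check: tr T = 0 and det T = -1), so T^22 = I since 22 is even.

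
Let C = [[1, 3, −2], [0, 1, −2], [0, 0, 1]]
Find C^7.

C = I + N where N = [[0, 3, −2], [0, 0, −2], [0, 0, 0]] is strictly upper-triangular, so N^3 = 0.
(I + N)^7 = I + 7·N + 21·N^2 = [[1, 21, −140], [0, 1, −14], [0, 0, 1]].

[[1, 21, −140], [0, 1, −14], [0, 0, 1]]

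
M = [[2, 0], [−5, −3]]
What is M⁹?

tr M = −1 and det M = −6, so the characteristic polynomial is λ² − (−1)λ + (−6) with roots 2 and −3.
Eigenvectors give P = [[1, 0], [−1, −1]] with P⁻¹ = [[1, 0], [−1, −1]], and M = P·diag(2, −3)·P⁻¹.
Then M⁹ = P·diag(512, −19683)·P⁻¹ = [[512, 0], [−512, 19683]] · [[1, 0], [−1, −1]] = [[512, 0], [−20195, −19683]].

[[512, 0], [−20195, −19683]]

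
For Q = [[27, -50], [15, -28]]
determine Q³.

tr Q = -1 and det Q = -6, so the characteristic polynomial is λ² − (-1)λ + (-6) with roots -3 and 2.
Eigenvectors give P = [[5, 2], [3, 1]] with P⁻¹ = [[-1, 2], [3, -5]], and Q = P·diag(-3, 2)·P⁻¹.
Then Q³ = P·diag(-27, 8)·P⁻¹ = [[-135, 16], [-81, 8]] · [[-1, 2], [3, -5]] = [[183, -350], [105, -202]].

[[183, -350], [105, -202]]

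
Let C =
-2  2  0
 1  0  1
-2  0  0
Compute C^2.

[[6, -4, 2], [-4, 2, 0], [4, -4, 0]]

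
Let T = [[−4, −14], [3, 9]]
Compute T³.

[[−106, −266], [57, 141]]

tr T = 5 and det T = 6, so the characteristic polynomial is λ² − (5)λ + (6) with roots 2 and 3.
Eigenvectors give P = [[−7, 2], [3, −1]] with P⁻¹ = [[−1, −2], [−3, −7]], and T = P·diag(2, 3)·P⁻¹.
Then T³ = P·diag(8, 27)·P⁻¹ = [[−56, 54], [24, −27]] · [[−1, −2], [−3, −7]] = [[−106, −266], [57, 141]].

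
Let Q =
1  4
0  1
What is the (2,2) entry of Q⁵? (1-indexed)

Q = I + N where N = [[0, 4], [0, 0]] is strictly upper-triangular, so N² = 0.
(I + N)⁵ = I + 5·N = [[1, 20], [0, 1]].

1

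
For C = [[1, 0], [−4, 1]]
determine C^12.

[[1, 0], [−48, 1]]

C = I + N where N = [[0, 0], [−4, 0]] is strictly lower-triangular, so N^2 = 0.
(I + N)^12 = I + 12·N = [[1, 0], [−48, 1]].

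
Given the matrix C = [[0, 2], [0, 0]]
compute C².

C is strictly triangular, hence nilpotent: C² = 0, so C² = 0.

[[0, 0], [0, 0]]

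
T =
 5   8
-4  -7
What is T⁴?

[[-79, -160], [80, 161]]

tr T = -2 and det T = -3, so the characteristic polynomial is λ² − (-2)λ + (-3) with roots -3 and 1.
Eigenvectors give P = [[-1, -2], [1, 1]] with P⁻¹ = [[1, 2], [-1, -1]], and T = P·diag(-3, 1)·P⁻¹.
Then T⁴ = P·diag(81, 1)·P⁻¹ = [[-81, -2], [81, 1]] · [[1, 2], [-1, -1]] = [[-79, -160], [80, 161]].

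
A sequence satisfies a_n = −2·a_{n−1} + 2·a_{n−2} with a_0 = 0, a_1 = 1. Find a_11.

18272

With companion matrix T = [[−2, 2], [1, 0]], [a_n, a_{n−1}]ᵀ = T·[a_{n−1}, a_{n−2}]ᵀ, so [a_11, a_10]ᵀ = T¹⁰·[a_1, a_0]ᵀ.
T¹⁰ = [[18272, −13376], [−6688, 4896]], giving [a_11, a_10]ᵀ = [[18272], [−6688]].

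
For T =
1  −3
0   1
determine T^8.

T = I + N where N = [[0, −3], [0, 0]] is strictly upper-triangular, so N^2 = 0.
(I + N)^8 = I + 8·N = [[1, −24], [0, 1]].

[[1, −24], [0, 1]]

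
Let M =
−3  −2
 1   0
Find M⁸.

[[511, 510], [−255, −254]]

tr M = −3 and det M = 2, so the characteristic polynomial is λ² − (−3)λ + (2) with roots −1 and −2.
Eigenvectors give P = [[−1, −2], [1, 1]] with P⁻¹ = [[1, 2], [−1, −1]], and M = P·diag(−1, −2)·P⁻¹.
Then M⁸ = P·diag(1, 256)·P⁻¹ = [[−1, −512], [1, 256]] · [[1, 2], [−1, −1]] = [[511, 510], [−255, −254]].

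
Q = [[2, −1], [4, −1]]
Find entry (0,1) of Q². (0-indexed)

−1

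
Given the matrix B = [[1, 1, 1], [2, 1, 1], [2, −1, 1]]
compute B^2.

[[5, 1, 3], [6, 2, 4], [2, 0, 2]]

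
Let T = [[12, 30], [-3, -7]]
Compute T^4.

tr T = 5 and det T = 6, so the characteristic polynomial is λ² − (5)λ + (6) with roots 3 and 2.
Eigenvectors give P = [[10, -3], [-3, 1]] with P⁻¹ = [[1, 3], [3, 10]], and T = P·diag(3, 2)·P⁻¹.
Then T^4 = P·diag(81, 16)·P⁻¹ = [[810, -48], [-243, 16]] · [[1, 3], [3, 10]] = [[666, 1950], [-195, -569]].

[[666, 1950], [-195, -569]]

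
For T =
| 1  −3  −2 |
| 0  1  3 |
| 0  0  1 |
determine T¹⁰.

T = I + N where N = [[0, −3, −2], [0, 0, 3], [0, 0, 0]] is strictly upper-triangular, so N³ = 0.
(I + N)¹⁰ = I + 10·N + 45·N² = [[1, −30, −425], [0, 1, 30], [0, 0, 1]].

[[1, −30, −425], [0, 1, 30], [0, 0, 1]]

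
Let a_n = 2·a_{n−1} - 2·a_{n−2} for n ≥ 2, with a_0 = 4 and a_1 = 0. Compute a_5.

With companion matrix T = [[2, -2], [1, 0]], [a_n, a_{n−1}]ᵀ = T·[a_{n−1}, a_{n−2}]ᵀ, so [a_5, a_4]ᵀ = T⁴·[a_1, a_0]ᵀ.
T⁴ = [[-4, 0], [0, -4]], giving [a_5, a_4]ᵀ = [[0], [-16]].

0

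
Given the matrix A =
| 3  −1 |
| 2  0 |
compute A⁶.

[[127, −63], [126, −62]]

tr A = 3 and det A = 2, so the characteristic polynomial is λ² − (3)λ + (2) with roots 1 and 2.
Eigenvectors give P = [[1, 1], [2, 1]] with P⁻¹ = [[−1, 1], [2, −1]], and A = P·diag(1, 2)·P⁻¹.
Then A⁶ = P·diag(1, 64)·P⁻¹ = [[1, 64], [2, 64]] · [[−1, 1], [2, −1]] = [[127, −63], [126, −62]].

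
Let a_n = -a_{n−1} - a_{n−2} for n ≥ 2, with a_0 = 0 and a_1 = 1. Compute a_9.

0

With companion matrix C = [[-1, -1], [1, 0]], [a_n, a_{n−1}]ᵀ = C·[a_{n−1}, a_{n−2}]ᵀ, so [a_9, a_8]ᵀ = C^8·[a_1, a_0]ᵀ.
C^8 = [[0, 1], [-1, -1]], giving [a_9, a_8]ᵀ = [[0], [-1]].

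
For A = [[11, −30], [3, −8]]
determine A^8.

[[2551, −7650], [765, −2294]]

tr A = 3 and det A = 2, so the characteristic polynomial is λ² − (3)λ + (2) with roots 1 and 2.
Eigenvectors give P = [[3, 10], [1, 3]] with P⁻¹ = [[−3, 10], [1, −3]], and A = P·diag(1, 2)·P⁻¹.
Then A^8 = P·diag(1, 256)·P⁻¹ = [[3, 2560], [1, 768]] · [[−3, 10], [1, −3]] = [[2551, −7650], [765, −2294]].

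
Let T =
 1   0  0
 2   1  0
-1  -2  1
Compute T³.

[[1, 0, 0], [6, 1, 0], [-15, -6, 1]]

T = I + N where N = [[0, 0, 0], [2, 0, 0], [-1, -2, 0]] is strictly lower-triangular, so N³ = 0.
(I + N)³ = I + 3·N + 3·N² = [[1, 0, 0], [6, 1, 0], [-15, -6, 1]].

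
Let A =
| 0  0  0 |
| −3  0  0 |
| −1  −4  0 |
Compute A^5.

A is strictly triangular, hence nilpotent: A^3 = 0, so A^5 = 0.

[[0, 0, 0], [0, 0, 0], [0, 0, 0]]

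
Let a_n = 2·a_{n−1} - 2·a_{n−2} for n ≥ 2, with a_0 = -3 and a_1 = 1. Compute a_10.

128

With companion matrix A = [[2, -2], [1, 0]], [a_n, a_{n−1}]ᵀ = A·[a_{n−1}, a_{n−2}]ᵀ, so [a_10, a_9]ᵀ = A⁹·[a_1, a_0]ᵀ.
A⁹ = [[32, -32], [16, 0]], giving [a_10, a_9]ᵀ = [[128], [16]].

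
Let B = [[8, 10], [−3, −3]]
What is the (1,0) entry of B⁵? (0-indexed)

tr B = 5 and det B = 6, so the characteristic polynomial is λ² − (5)λ + (6) with roots 3 and 2.
Eigenvectors give P = [[−2, −5], [1, 3]] with P⁻¹ = [[−3, −5], [1, 2]], and B = P·diag(3, 2)·P⁻¹.
Then B⁵ = P·diag(243, 32)·P⁻¹ = [[−486, −160], [243, 96]] · [[−3, −5], [1, 2]] = [[1298, 2110], [−633, −1023]].

−633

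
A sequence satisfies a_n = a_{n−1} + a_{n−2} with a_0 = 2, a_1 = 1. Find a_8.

47

With companion matrix M = [[1, 1], [1, 0]], [a_n, a_{n−1}]ᵀ = M·[a_{n−1}, a_{n−2}]ᵀ, so [a_8, a_7]ᵀ = M⁷·[a_1, a_0]ᵀ.
M⁷ = [[21, 13], [13, 8]], giving [a_8, a_7]ᵀ = [[47], [29]].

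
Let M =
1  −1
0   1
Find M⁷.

[[1, −7], [0, 1]]

M = I + N where N = [[0, −1], [0, 0]] is strictly upper-triangular, so N² = 0.
(I + N)⁷ = I + 7·N = [[1, −7], [0, 1]].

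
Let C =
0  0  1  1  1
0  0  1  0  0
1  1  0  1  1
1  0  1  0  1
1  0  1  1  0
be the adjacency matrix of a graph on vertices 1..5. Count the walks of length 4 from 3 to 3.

28

The number of length-4 walks from vertex 3 to vertex 3 is entry (3,3) of C⁴, where C is the adjacency matrix.
C² = [[3, 1, 2, 2, 2], [1, 1, 0, 1, 1], [2, 0, 4, 2, 2], [2, 1, 2, 3, 2], [2, 1, 2, 2, 3]]
C³ = [[6, 2, 8, 7, 7], [2, 0, 4, 2, 2], [8, 4, 6, 8, 8], [7, 2, 8, 6, 7], [7, 2, 8, 7, 6]]
C⁴ = [[22, 8, 22, 21, 21], [8, 4, 6, 8, 8], [22, 6, 28, 22, 22], [21, 8, 22, 22, 21], [21, 8, 22, 21, 22]]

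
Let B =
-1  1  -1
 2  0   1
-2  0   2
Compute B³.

[[-7, 5, -6], [8, -4, 6], [-14, -2, 12]]

B² = [[5, -1, 0], [-4, 2, 0], [-2, -2, 6]]
B³ = [[-7, 5, -6], [8, -4, 6], [-14, -2, 12]]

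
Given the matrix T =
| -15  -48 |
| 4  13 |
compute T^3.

[[-111, -336], [28, 85]]

tr T = -2 and det T = -3, so the characteristic polynomial is λ² − (-2)λ + (-3) with roots -3 and 1.
Eigenvectors give P = [[4, -3], [-1, 1]] with P⁻¹ = [[1, 3], [1, 4]], and T = P·diag(-3, 1)·P⁻¹.
Then T^3 = P·diag(-27, 1)·P⁻¹ = [[-108, -3], [27, 1]] · [[1, 3], [1, 4]] = [[-111, -336], [28, 85]].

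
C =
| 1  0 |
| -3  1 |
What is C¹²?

C = I + N where N = [[0, 0], [-3, 0]] is strictly lower-triangular, so N² = 0.
(I + N)¹² = I + 12·N = [[1, 0], [-36, 1]].

[[1, 0], [-36, 1]]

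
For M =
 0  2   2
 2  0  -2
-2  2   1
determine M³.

[[12, -4, -10], [-4, 12, 10], [10, -10, 1]]

M² = [[0, 4, -2], [4, 0, 2], [2, -2, -7]]
M³ = [[12, -4, -10], [-4, 12, 10], [10, -10, 1]]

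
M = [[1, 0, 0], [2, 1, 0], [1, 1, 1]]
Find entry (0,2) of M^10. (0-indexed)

0

M = I + N where N = [[0, 0, 0], [2, 0, 0], [1, 1, 0]] is strictly lower-triangular, so N^3 = 0.
(I + N)^10 = I + 10·N + 45·N^2 = [[1, 0, 0], [20, 1, 0], [100, 10, 1]].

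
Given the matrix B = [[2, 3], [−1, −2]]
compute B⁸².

B² = I (check: tr B = 0 and det B = −1), so B⁸² = I since 82 is even.

[[1, 0], [0, 1]]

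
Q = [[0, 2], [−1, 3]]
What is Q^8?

tr Q = 3 and det Q = 2, so the characteristic polynomial is λ² − (3)λ + (2) with roots 2 and 1.
Eigenvectors give P = [[1, 2], [1, 1]] with P⁻¹ = [[−1, 2], [1, −1]], and Q = P·diag(2, 1)·P⁻¹.
Then Q^8 = P·diag(256, 1)·P⁻¹ = [[256, 2], [256, 1]] · [[−1, 2], [1, −1]] = [[−254, 510], [−255, 511]].

[[−254, 510], [−255, 511]]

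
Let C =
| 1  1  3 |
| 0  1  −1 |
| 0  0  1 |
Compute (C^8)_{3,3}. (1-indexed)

1

C = I + N where N = [[0, 1, 3], [0, 0, −1], [0, 0, 0]] is strictly upper-triangular, so N^3 = 0.
(I + N)^8 = I + 8·N + 28·N^2 = [[1, 8, −4], [0, 1, −8], [0, 0, 1]].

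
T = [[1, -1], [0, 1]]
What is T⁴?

T = I + N where N = [[0, -1], [0, 0]] is strictly upper-triangular, so N² = 0.
(I + N)⁴ = I + 4·N = [[1, -4], [0, 1]].

[[1, -4], [0, 1]]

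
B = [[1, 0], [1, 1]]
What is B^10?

B = I + N where N = [[0, 0], [1, 0]] is strictly lower-triangular, so N^2 = 0.
(I + N)^10 = I + 10·N = [[1, 0], [10, 1]].

[[1, 0], [10, 1]]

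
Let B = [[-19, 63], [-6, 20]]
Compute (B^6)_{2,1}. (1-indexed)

tr B = 1 and det B = -2, so the characteristic polynomial is λ² − (1)λ + (-2) with roots 2 and -1.
Eigenvectors give P = [[-3, 7], [-1, 2]] with P⁻¹ = [[2, -7], [1, -3]], and B = P·diag(2, -1)·P⁻¹.
Then B^6 = P·diag(64, 1)·P⁻¹ = [[-192, 7], [-64, 2]] · [[2, -7], [1, -3]] = [[-377, 1323], [-126, 442]].

-126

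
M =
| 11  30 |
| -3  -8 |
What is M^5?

tr M = 3 and det M = 2, so the characteristic polynomial is λ² − (3)λ + (2) with roots 2 and 1.
Eigenvectors give P = [[-10, 3], [3, -1]] with P⁻¹ = [[-1, -3], [-3, -10]], and M = P·diag(2, 1)·P⁻¹.
Then M^5 = P·diag(32, 1)·P⁻¹ = [[-320, 3], [96, -1]] · [[-1, -3], [-3, -10]] = [[311, 930], [-93, -278]].

[[311, 930], [-93, -278]]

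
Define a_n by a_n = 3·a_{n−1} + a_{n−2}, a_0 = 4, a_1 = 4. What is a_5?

568

With companion matrix M = [[3, 1], [1, 0]], [a_n, a_{n−1}]ᵀ = M·[a_{n−1}, a_{n−2}]ᵀ, so [a_5, a_4]ᵀ = M^4·[a_1, a_0]ᵀ.
M^4 = [[109, 33], [33, 10]], giving [a_5, a_4]ᵀ = [[568], [172]].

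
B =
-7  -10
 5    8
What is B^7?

[[-2443, -4630], [2315, 4502]]

tr B = 1 and det B = -6, so the characteristic polynomial is λ² − (1)λ + (-6) with roots 3 and -2.
Eigenvectors give P = [[1, -2], [-1, 1]] with P⁻¹ = [[-1, -2], [-1, -1]], and B = P·diag(3, -2)·P⁻¹.
Then B^7 = P·diag(2187, -128)·P⁻¹ = [[2187, 256], [-2187, -128]] · [[-1, -2], [-1, -1]] = [[-2443, -4630], [2315, 4502]].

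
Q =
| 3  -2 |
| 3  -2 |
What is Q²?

[[3, -2], [3, -2]]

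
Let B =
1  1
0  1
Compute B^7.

B = I + N where N = [[0, 1], [0, 0]] is strictly upper-triangular, so N^2 = 0.
(I + N)^7 = I + 7·N = [[1, 7], [0, 1]].

[[1, 7], [0, 1]]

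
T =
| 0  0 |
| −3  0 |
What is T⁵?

T is strictly triangular, hence nilpotent: T² = 0, so T⁵ = 0.

[[0, 0], [0, 0]]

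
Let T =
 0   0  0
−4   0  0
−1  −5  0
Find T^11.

T is strictly triangular, hence nilpotent: T^3 = 0, so T^11 = 0.

[[0, 0, 0], [0, 0, 0], [0, 0, 0]]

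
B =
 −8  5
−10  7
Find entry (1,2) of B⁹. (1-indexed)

20195

tr B = −1 and det B = −6, so the characteristic polynomial is λ² − (−1)λ + (−6) with roots −3 and 2.
Eigenvectors give P = [[1, −1], [1, −2]] with P⁻¹ = [[2, −1], [1, −1]], and B = P·diag(−3, 2)·P⁻¹.
Then B⁹ = P·diag(−19683, 512)·P⁻¹ = [[−19683, −512], [−19683, −1024]] · [[2, −1], [1, −1]] = [[−39878, 20195], [−40390, 20707]].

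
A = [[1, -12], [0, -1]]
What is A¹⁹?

[[1, -12], [0, -1]]

A² = I (check: tr A = 0 and det A = -1), so A¹⁹ = A since 19 is odd.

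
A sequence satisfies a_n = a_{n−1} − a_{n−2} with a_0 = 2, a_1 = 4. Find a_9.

−2

With companion matrix T = [[1, −1], [1, 0]], [a_n, a_{n−1}]ᵀ = T·[a_{n−1}, a_{n−2}]ᵀ, so [a_9, a_8]ᵀ = T⁸·[a_1, a_0]ᵀ.
T⁸ = [[0, −1], [1, −1]], giving [a_9, a_8]ᵀ = [[−2], [2]].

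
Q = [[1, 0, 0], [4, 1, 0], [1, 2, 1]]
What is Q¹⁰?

Q = I + N where N = [[0, 0, 0], [4, 0, 0], [1, 2, 0]] is strictly lower-triangular, so N³ = 0.
(I + N)¹⁰ = I + 10·N + 45·N² = [[1, 0, 0], [40, 1, 0], [370, 20, 1]].

[[1, 0, 0], [40, 1, 0], [370, 20, 1]]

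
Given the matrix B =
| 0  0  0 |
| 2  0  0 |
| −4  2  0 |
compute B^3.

[[0, 0, 0], [0, 0, 0], [0, 0, 0]]

B is strictly triangular, hence nilpotent: B^3 = 0, so B^3 = 0.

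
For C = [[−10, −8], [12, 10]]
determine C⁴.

[[16, 0], [0, 16]]

tr C = 0 and det C = −4, so the characteristic polynomial is λ² − (0)λ + (−4) with roots 2 and −2.
Eigenvectors give P = [[−2, −1], [3, 1]] with P⁻¹ = [[1, 1], [−3, −2]], and C = P·diag(2, −2)·P⁻¹.
Then C⁴ = P·diag(16, 16)·P⁻¹ = [[−32, −16], [48, 16]] · [[1, 1], [−3, −2]] = [[16, 0], [0, 16]].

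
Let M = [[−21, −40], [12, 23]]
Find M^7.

[[−10941, −21880], [6564, 13127]]

tr M = 2 and det M = −3, so the characteristic polynomial is λ² − (2)λ + (−3) with roots −1 and 3.
Eigenvectors give P = [[−2, −5], [1, 3]] with P⁻¹ = [[−3, −5], [1, 2]], and M = P·diag(−1, 3)·P⁻¹.
Then M^7 = P·diag(−1, 2187)·P⁻¹ = [[2, −10935], [−1, 6561]] · [[−3, −5], [1, 2]] = [[−10941, −21880], [6564, 13127]].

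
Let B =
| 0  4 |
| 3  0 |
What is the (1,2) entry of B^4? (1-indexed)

B^2 = [[12, 0], [0, 12]]
B^3 = [[0, 48], [36, 0]]
B^4 = [[144, 0], [0, 144]]

0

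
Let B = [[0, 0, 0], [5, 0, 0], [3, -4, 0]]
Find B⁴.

B is strictly triangular, hence nilpotent: B³ = 0, so B⁴ = 0.

[[0, 0, 0], [0, 0, 0], [0, 0, 0]]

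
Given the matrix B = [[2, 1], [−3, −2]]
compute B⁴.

B² = I (check: tr B = 0 and det B = −1), so B⁴ = I since 4 is even.

[[1, 0], [0, 1]]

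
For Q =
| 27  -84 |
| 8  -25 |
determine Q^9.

[[137787, -413364], [39368, -118105]]

tr Q = 2 and det Q = -3, so the characteristic polynomial is λ² − (2)λ + (-3) with roots 3 and -1.
Eigenvectors give P = [[7, 3], [2, 1]] with P⁻¹ = [[1, -3], [-2, 7]], and Q = P·diag(3, -1)·P⁻¹.
Then Q^9 = P·diag(19683, -1)·P⁻¹ = [[137781, -3], [39366, -1]] · [[1, -3], [-2, 7]] = [[137787, -413364], [39368, -118105]].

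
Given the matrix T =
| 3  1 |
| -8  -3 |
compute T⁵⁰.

[[1, 0], [0, 1]]

T² = I (check: tr T = 0 and det T = -1), so T⁵⁰ = I since 50 is even.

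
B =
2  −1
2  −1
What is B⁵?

[[2, −1], [2, −1]]

B² = B (a projection; rank 1, trace 1), so B⁵ = B.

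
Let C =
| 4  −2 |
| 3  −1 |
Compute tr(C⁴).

17

tr C = 3 and det C = 2, so the characteristic polynomial is λ² − (3)λ + (2) with roots 1 and 2.
Eigenvectors give P = [[2, −1], [3, −1]] with P⁻¹ = [[−1, 1], [−3, 2]], and C = P·diag(1, 2)·P⁻¹.
Then C⁴ = P·diag(1, 16)·P⁻¹ = [[2, −16], [3, −16]] · [[−1, 1], [−3, 2]] = [[46, −30], [45, −29]].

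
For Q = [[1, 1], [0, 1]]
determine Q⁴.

Q = I + N where N = [[0, 1], [0, 0]] is strictly upper-triangular, so N² = 0.
(I + N)⁴ = I + 4·N = [[1, 4], [0, 1]].

[[1, 4], [0, 1]]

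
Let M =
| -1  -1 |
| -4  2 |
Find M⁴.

[[29, -13], [-52, 68]]

M² = [[5, -1], [-4, 8]]
M³ = [[-1, -7], [-28, 20]]
M⁴ = [[29, -13], [-52, 68]]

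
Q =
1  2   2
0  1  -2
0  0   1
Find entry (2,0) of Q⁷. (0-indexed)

0

Q = I + N where N = [[0, 2, 2], [0, 0, -2], [0, 0, 0]] is strictly upper-triangular, so N³ = 0.
(I + N)⁷ = I + 7·N + 21·N² = [[1, 14, -70], [0, 1, -14], [0, 0, 1]].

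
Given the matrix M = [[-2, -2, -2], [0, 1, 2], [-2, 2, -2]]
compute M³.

[[-24, -10, -28], [12, 9, 22], [-40, 10, -36]]

M² = [[8, -2, 4], [-4, 5, -2], [8, 2, 12]]
M³ = [[-24, -10, -28], [12, 9, 22], [-40, 10, -36]]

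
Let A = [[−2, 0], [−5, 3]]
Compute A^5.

[[−32, 0], [−275, 243]]

tr A = 1 and det A = −6, so the characteristic polynomial is λ² − (1)λ + (−6) with roots 3 and −2.
Eigenvectors give P = [[0, −1], [−1, −1]] with P⁻¹ = [[1, −1], [−1, 0]], and A = P·diag(3, −2)·P⁻¹.
Then A^5 = P·diag(243, −32)·P⁻¹ = [[0, 32], [−243, 32]] · [[1, −1], [−1, 0]] = [[−32, 0], [−275, 243]].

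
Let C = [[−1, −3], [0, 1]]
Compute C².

[[1, 0], [0, 1]]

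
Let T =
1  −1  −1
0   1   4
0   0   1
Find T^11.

[[1, −11, −231], [0, 1, 44], [0, 0, 1]]

T = I + N where N = [[0, −1, −1], [0, 0, 4], [0, 0, 0]] is strictly upper-triangular, so N^3 = 0.
(I + N)^11 = I + 11·N + 55·N^2 = [[1, −11, −231], [0, 1, 44], [0, 0, 1]].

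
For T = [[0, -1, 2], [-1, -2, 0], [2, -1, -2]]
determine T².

[[5, 0, -4], [2, 5, -2], [-3, 2, 8]]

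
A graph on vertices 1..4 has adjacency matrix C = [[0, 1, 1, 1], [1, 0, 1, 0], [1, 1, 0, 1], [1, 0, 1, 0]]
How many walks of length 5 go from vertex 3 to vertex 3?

32

The number of length-5 walks from vertex 3 to vertex 3 is entry (3,3) of C⁵, where C is the adjacency matrix.
C² = [[3, 1, 2, 1], [1, 2, 1, 2], [2, 1, 3, 1], [1, 2, 1, 2]]
C³ = [[4, 5, 5, 5], [5, 2, 5, 2], [5, 5, 4, 5], [5, 2, 5, 2]]
C⁴ = [[15, 9, 14, 9], [9, 10, 9, 10], [14, 9, 15, 9], [9, 10, 9, 10]]
C⁵ = [[32, 29, 33, 29], [29, 18, 29, 18], [33, 29, 32, 29], [29, 18, 29, 18]]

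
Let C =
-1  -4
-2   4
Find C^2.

[[9, -12], [-6, 24]]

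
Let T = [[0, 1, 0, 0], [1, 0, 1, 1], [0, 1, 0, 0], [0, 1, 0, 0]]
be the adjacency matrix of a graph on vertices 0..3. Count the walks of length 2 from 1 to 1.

3

The number of length-2 walks from vertex 1 to vertex 1 is entry (1,1) of T², where T is the adjacency matrix.
T² = [[1, 0, 1, 1], [0, 3, 0, 0], [1, 0, 1, 1], [1, 0, 1, 1]]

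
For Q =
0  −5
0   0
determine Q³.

Q is strictly triangular, hence nilpotent: Q² = 0, so Q³ = 0.

[[0, 0], [0, 0]]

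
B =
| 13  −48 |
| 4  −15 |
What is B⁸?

[[−19679, 78720], [−6560, 26241]]

tr B = −2 and det B = −3, so the characteristic polynomial is λ² − (−2)λ + (−3) with roots −3 and 1.
Eigenvectors give P = [[3, 4], [1, 1]] with P⁻¹ = [[−1, 4], [1, −3]], and B = P·diag(−3, 1)·P⁻¹.
Then B⁸ = P·diag(6561, 1)·P⁻¹ = [[19683, 4], [6561, 1]] · [[−1, 4], [1, −3]] = [[−19679, 78720], [−6560, 26241]].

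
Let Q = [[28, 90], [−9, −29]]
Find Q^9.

tr Q = −1 and det Q = −2, so the characteristic polynomial is λ² − (−1)λ + (−2) with roots −2 and 1.
Eigenvectors give P = [[3, −10], [−1, 3]] with P⁻¹ = [[−3, −10], [−1, −3]], and Q = P·diag(−2, 1)·P⁻¹.
Then Q^9 = P·diag(−512, 1)·P⁻¹ = [[−1536, −10], [512, 3]] · [[−3, −10], [−1, −3]] = [[4618, 15390], [−1539, −5129]].

[[4618, 15390], [−1539, −5129]]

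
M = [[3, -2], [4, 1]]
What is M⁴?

M² = [[1, -8], [16, -7]]
M³ = [[-29, -10], [20, -39]]
M⁴ = [[-127, 48], [-96, -79]]

[[-127, 48], [-96, -79]]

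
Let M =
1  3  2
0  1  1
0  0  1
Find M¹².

M = I + N where N = [[0, 3, 2], [0, 0, 1], [0, 0, 0]] is strictly upper-triangular, so N³ = 0.
(I + N)¹² = I + 12·N + 66·N² = [[1, 36, 222], [0, 1, 12], [0, 0, 1]].

[[1, 36, 222], [0, 1, 12], [0, 0, 1]]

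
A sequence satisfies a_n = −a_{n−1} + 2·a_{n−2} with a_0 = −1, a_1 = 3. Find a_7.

171

With companion matrix B = [[−1, 2], [1, 0]], [a_n, a_{n−1}]ᵀ = B·[a_{n−1}, a_{n−2}]ᵀ, so [a_7, a_6]ᵀ = B^6·[a_1, a_0]ᵀ.
B^6 = [[43, −42], [−21, 22]], giving [a_7, a_6]ᵀ = [[171], [−85]].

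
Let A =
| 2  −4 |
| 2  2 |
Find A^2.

[[−4, −16], [8, −4]]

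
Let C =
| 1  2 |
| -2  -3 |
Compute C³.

[[5, 6], [-6, -7]]

C² = [[-3, -4], [4, 5]]
C³ = [[5, 6], [-6, -7]]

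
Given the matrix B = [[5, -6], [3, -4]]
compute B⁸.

tr B = 1 and det B = -2, so the characteristic polynomial is λ² − (1)λ + (-2) with roots 2 and -1.
Eigenvectors give P = [[2, 1], [1, 1]] with P⁻¹ = [[1, -1], [-1, 2]], and B = P·diag(2, -1)·P⁻¹.
Then B⁸ = P·diag(256, 1)·P⁻¹ = [[512, 1], [256, 1]] · [[1, -1], [-1, 2]] = [[511, -510], [255, -254]].

[[511, -510], [255, -254]]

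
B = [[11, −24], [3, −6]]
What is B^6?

tr B = 5 and det B = 6, so the characteristic polynomial is λ² − (5)λ + (6) with roots 3 and 2.
Eigenvectors give P = [[3, −8], [1, −3]] with P⁻¹ = [[3, −8], [1, −3]], and B = P·diag(3, 2)·P⁻¹.
Then B^6 = P·diag(729, 64)·P⁻¹ = [[2187, −512], [729, −192]] · [[3, −8], [1, −3]] = [[6049, −15960], [1995, −5256]].

[[6049, −15960], [1995, −5256]]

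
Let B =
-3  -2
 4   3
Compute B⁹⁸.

[[1, 0], [0, 1]]

B² = I (check: tr B = 0 and det B = -1), so B⁹⁸ = I since 98 is even.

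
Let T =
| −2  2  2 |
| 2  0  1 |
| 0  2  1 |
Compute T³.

[[−16, 16, 16], [20, 2, 3], [−4, 14, 13]]

T² = [[8, 0, 0], [−4, 6, 5], [4, 2, 3]]
T³ = [[−16, 16, 16], [20, 2, 3], [−4, 14, 13]]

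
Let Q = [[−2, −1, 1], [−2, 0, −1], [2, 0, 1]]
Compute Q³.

Q² = [[8, 2, 0], [2, 2, −3], [−2, −2, 3]]
Q³ = [[−20, −8, 6], [−14, −2, −3], [14, 2, 3]]

[[−20, −8, 6], [−14, −2, −3], [14, 2, 3]]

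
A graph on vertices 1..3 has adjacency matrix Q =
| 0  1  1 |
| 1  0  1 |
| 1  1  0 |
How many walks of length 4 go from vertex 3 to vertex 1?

5

The number of length-4 walks from vertex 3 to vertex 1 is entry (3,1) of Q⁴, where Q is the adjacency matrix.
Q² = [[2, 1, 1], [1, 2, 1], [1, 1, 2]]
Q³ = [[2, 3, 3], [3, 2, 3], [3, 3, 2]]
Q⁴ = [[6, 5, 5], [5, 6, 5], [5, 5, 6]]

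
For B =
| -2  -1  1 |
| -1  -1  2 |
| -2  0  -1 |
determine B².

[[3, 3, -5], [-1, 2, -5], [6, 2, -1]]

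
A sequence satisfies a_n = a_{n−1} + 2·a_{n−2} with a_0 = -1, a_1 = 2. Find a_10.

340

With companion matrix M = [[1, 2], [1, 0]], [a_n, a_{n−1}]ᵀ = M·[a_{n−1}, a_{n−2}]ᵀ, so [a_10, a_9]ᵀ = M⁹·[a_1, a_0]ᵀ.
M⁹ = [[341, 342], [171, 170]], giving [a_10, a_9]ᵀ = [[340], [172]].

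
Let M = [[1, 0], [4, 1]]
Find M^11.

M = I + N where N = [[0, 0], [4, 0]] is strictly lower-triangular, so N^2 = 0.
(I + N)^11 = I + 11·N = [[1, 0], [44, 1]].

[[1, 0], [44, 1]]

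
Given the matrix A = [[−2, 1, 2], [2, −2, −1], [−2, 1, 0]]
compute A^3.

[[2, 1, 6], [10, −10, −17], [−10, 9, 16]]

A^2 = [[2, −2, −5], [−6, 5, 6], [6, −4, −5]]
A^3 = [[2, 1, 6], [10, −10, −17], [−10, 9, 16]]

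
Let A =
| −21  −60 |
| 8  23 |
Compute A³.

tr A = 2 and det A = −3, so the characteristic polynomial is λ² − (2)λ + (−3) with roots 3 and −1.
Eigenvectors give P = [[−5, −3], [2, 1]] with P⁻¹ = [[1, 3], [−2, −5]], and A = P·diag(3, −1)·P⁻¹.
Then A³ = P·diag(27, −1)·P⁻¹ = [[−135, 3], [54, −1]] · [[1, 3], [−2, −5]] = [[−141, −420], [56, 167]].

[[−141, −420], [56, 167]]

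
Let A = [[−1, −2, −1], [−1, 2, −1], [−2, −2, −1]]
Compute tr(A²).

18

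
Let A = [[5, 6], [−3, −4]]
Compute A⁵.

tr A = 1 and det A = −2, so the characteristic polynomial is λ² − (1)λ + (−2) with roots 2 and −1.
Eigenvectors give P = [[−2, 1], [1, −1]] with P⁻¹ = [[−1, −1], [−1, −2]], and A = P·diag(2, −1)·P⁻¹.
Then A⁵ = P·diag(32, −1)·P⁻¹ = [[−64, −1], [32, 1]] · [[−1, −1], [−1, −2]] = [[65, 66], [−33, −34]].

[[65, 66], [−33, −34]]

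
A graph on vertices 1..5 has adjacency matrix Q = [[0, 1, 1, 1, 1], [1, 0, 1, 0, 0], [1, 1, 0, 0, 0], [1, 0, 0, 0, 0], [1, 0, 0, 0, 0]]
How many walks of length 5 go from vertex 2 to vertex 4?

The number of length-5 walks from vertex 2 to vertex 4 is entry (2,4) of Q⁵, where Q is the adjacency matrix.
Q² = [[4, 1, 1, 0, 0], [1, 2, 1, 1, 1], [1, 1, 2, 1, 1], [0, 1, 1, 1, 1], [0, 1, 1, 1, 1]]
Q³ = [[2, 5, 5, 4, 4], [5, 2, 3, 1, 1], [5, 3, 2, 1, 1], [4, 1, 1, 0, 0], [4, 1, 1, 0, 0]]
Q⁴ = [[18, 7, 7, 2, 2], [7, 8, 7, 5, 5], [7, 7, 8, 5, 5], [2, 5, 5, 4, 4], [2, 5, 5, 4, 4]]
Q⁵ = [[18, 25, 25, 18, 18], [25, 14, 15, 7, 7], [25, 15, 14, 7, 7], [18, 7, 7, 2, 2], [18, 7, 7, 2, 2]]

7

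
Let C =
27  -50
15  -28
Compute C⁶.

tr C = -1 and det C = -6, so the characteristic polynomial is λ² − (-1)λ + (-6) with roots 2 and -3.
Eigenvectors give P = [[2, -5], [1, -3]] with P⁻¹ = [[3, -5], [1, -2]], and C = P·diag(2, -3)·P⁻¹.
Then C⁶ = P·diag(64, 729)·P⁻¹ = [[128, -3645], [64, -2187]] · [[3, -5], [1, -2]] = [[-3261, 6650], [-1995, 4054]].

[[-3261, 6650], [-1995, 4054]]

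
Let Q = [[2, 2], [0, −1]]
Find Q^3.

Q^2 = [[4, 2], [0, 1]]
Q^3 = [[8, 6], [0, −1]]

[[8, 6], [0, −1]]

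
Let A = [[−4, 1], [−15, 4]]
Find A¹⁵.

[[−4, 1], [−15, 4]]

A² = I (check: tr A = 0 and det A = −1), so A¹⁵ = A since 15 is odd.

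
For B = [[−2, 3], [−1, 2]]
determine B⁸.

[[1, 0], [0, 1]]

B² = I (check: tr B = 0 and det B = −1), so B⁸ = I since 8 is even.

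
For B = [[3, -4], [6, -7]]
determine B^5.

[[483, -484], [726, -727]]

tr B = -4 and det B = 3, so the characteristic polynomial is λ² − (-4)λ + (3) with roots -1 and -3.
Eigenvectors give P = [[-1, -2], [-1, -3]] with P⁻¹ = [[-3, 2], [1, -1]], and B = P·diag(-1, -3)·P⁻¹.
Then B^5 = P·diag(-1, -243)·P⁻¹ = [[1, 486], [1, 729]] · [[-3, 2], [1, -1]] = [[483, -484], [726, -727]].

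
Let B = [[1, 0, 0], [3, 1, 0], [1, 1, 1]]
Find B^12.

B = I + N where N = [[0, 0, 0], [3, 0, 0], [1, 1, 0]] is strictly lower-triangular, so N^3 = 0.
(I + N)^12 = I + 12·N + 66·N^2 = [[1, 0, 0], [36, 1, 0], [210, 12, 1]].

[[1, 0, 0], [36, 1, 0], [210, 12, 1]]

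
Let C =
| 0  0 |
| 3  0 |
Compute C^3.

[[0, 0], [0, 0]]

C is strictly triangular, hence nilpotent: C^2 = 0, so C^3 = 0.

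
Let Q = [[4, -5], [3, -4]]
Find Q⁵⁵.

Q² = I (check: tr Q = 0 and det Q = -1), so Q⁵⁵ = Q since 55 is odd.

[[4, -5], [3, -4]]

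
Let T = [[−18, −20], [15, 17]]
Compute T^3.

tr T = −1 and det T = −6, so the characteristic polynomial is λ² − (−1)λ + (−6) with roots −3 and 2.
Eigenvectors give P = [[4, 1], [−3, −1]] with P⁻¹ = [[1, 1], [−3, −4]], and T = P·diag(−3, 2)·P⁻¹.
Then T^3 = P·diag(−27, 8)·P⁻¹ = [[−108, 8], [81, −8]] · [[1, 1], [−3, −4]] = [[−132, −140], [105, 113]].

[[−132, −140], [105, 113]]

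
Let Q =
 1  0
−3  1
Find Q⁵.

Q = I + N where N = [[0, 0], [−3, 0]] is strictly lower-triangular, so N² = 0.
(I + N)⁵ = I + 5·N = [[1, 0], [−15, 1]].

[[1, 0], [−15, 1]]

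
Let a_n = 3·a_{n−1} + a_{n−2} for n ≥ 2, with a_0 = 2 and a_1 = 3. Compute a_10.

With companion matrix T = [[3, 1], [1, 0]], [a_n, a_{n−1}]ᵀ = T·[a_{n−1}, a_{n−2}]ᵀ, so [a_10, a_9]ᵀ = T⁹·[a_1, a_0]ᵀ.
T⁹ = [[42837, 12970], [12970, 3927]], giving [a_10, a_9]ᵀ = [[154451], [46764]].

154451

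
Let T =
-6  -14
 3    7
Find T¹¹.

[[-6, -14], [3, 7]]

T² = T (a projection; rank 1, trace 1), so T¹¹ = T.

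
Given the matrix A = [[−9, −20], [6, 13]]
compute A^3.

tr A = 4 and det A = 3, so the characteristic polynomial is λ² − (4)λ + (3) with roots 3 and 1.
Eigenvectors give P = [[−5, −2], [3, 1]] with P⁻¹ = [[1, 2], [−3, −5]], and A = P·diag(3, 1)·P⁻¹.
Then A^3 = P·diag(27, 1)·P⁻¹ = [[−135, −2], [81, 1]] · [[1, 2], [−3, −5]] = [[−129, −260], [78, 157]].

[[−129, −260], [78, 157]]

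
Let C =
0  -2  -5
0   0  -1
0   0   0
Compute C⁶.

[[0, 0, 0], [0, 0, 0], [0, 0, 0]]

C is strictly triangular, hence nilpotent: C³ = 0, so C⁶ = 0.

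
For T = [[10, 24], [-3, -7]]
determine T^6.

[[568, 1512], [-189, -503]]

tr T = 3 and det T = 2, so the characteristic polynomial is λ² − (3)λ + (2) with roots 1 and 2.
Eigenvectors give P = [[-8, -3], [3, 1]] with P⁻¹ = [[1, 3], [-3, -8]], and T = P·diag(1, 2)·P⁻¹.
Then T^6 = P·diag(1, 64)·P⁻¹ = [[-8, -192], [3, 64]] · [[1, 3], [-3, -8]] = [[568, 1512], [-189, -503]].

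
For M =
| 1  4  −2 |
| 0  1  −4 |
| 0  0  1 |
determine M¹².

M = I + N where N = [[0, 4, −2], [0, 0, −4], [0, 0, 0]] is strictly upper-triangular, so N³ = 0.
(I + N)¹² = I + 12·N + 66·N² = [[1, 48, −1080], [0, 1, −48], [0, 0, 1]].

[[1, 48, −1080], [0, 1, −48], [0, 0, 1]]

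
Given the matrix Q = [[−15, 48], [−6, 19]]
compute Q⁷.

[[−17487, 52464], [−6558, 19675]]

tr Q = 4 and det Q = 3, so the characteristic polynomial is λ² − (4)λ + (3) with roots 1 and 3.
Eigenvectors give P = [[3, −8], [1, −3]] with P⁻¹ = [[3, −8], [1, −3]], and Q = P·diag(1, 3)·P⁻¹.
Then Q⁷ = P·diag(1, 2187)·P⁻¹ = [[3, −17496], [1, −6561]] · [[3, −8], [1, −3]] = [[−17487, 52464], [−6558, 19675]].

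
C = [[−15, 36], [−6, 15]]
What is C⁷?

tr C = 0 and det C = −9, so the characteristic polynomial is λ² − (0)λ + (−9) with roots 3 and −3.
Eigenvectors give P = [[2, 3], [1, 1]] with P⁻¹ = [[−1, 3], [1, −2]], and C = P·diag(3, −3)·P⁻¹.
Then C⁷ = P·diag(2187, −2187)·P⁻¹ = [[4374, −6561], [2187, −2187]] · [[−1, 3], [1, −2]] = [[−10935, 26244], [−4374, 10935]].

[[−10935, 26244], [−4374, 10935]]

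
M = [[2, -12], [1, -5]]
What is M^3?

[[20, -84], [7, -29]]

tr M = -3 and det M = 2, so the characteristic polynomial is λ² − (-3)λ + (2) with roots -2 and -1.
Eigenvectors give P = [[-3, 4], [-1, 1]] with P⁻¹ = [[1, -4], [1, -3]], and M = P·diag(-2, -1)·P⁻¹.
Then M^3 = P·diag(-8, -1)·P⁻¹ = [[24, -4], [8, -1]] · [[1, -4], [1, -3]] = [[20, -84], [7, -29]].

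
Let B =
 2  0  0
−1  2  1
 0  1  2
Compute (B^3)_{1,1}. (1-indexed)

8

B^2 = [[4, 0, 0], [−4, 5, 4], [−1, 4, 5]]
B^3 = [[8, 0, 0], [−13, 14, 13], [−6, 13, 14]]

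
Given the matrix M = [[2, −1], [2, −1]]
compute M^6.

[[2, −1], [2, −1]]

M² = M (a projection; rank 1, trace 1), so M^6 = M.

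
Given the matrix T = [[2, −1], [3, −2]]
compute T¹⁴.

T² = I (check: tr T = 0 and det T = −1), so T¹⁴ = I since 14 is even.

[[1, 0], [0, 1]]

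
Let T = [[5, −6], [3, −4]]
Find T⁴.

tr T = 1 and det T = −2, so the characteristic polynomial is λ² − (1)λ + (−2) with roots −1 and 2.
Eigenvectors give P = [[1, 2], [1, 1]] with P⁻¹ = [[−1, 2], [1, −1]], and T = P·diag(−1, 2)·P⁻¹.
Then T⁴ = P·diag(1, 16)·P⁻¹ = [[1, 32], [1, 16]] · [[−1, 2], [1, −1]] = [[31, −30], [15, −14]].

[[31, −30], [15, −14]]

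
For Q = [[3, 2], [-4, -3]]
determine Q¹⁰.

[[1, 0], [0, 1]]

Q² = I (check: tr Q = 0 and det Q = -1), so Q¹⁰ = I since 10 is even.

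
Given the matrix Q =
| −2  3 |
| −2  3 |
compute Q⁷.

Q² = Q (a projection; rank 1, trace 1), so Q⁷ = Q.

[[−2, 3], [−2, 3]]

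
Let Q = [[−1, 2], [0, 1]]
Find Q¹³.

Q² = I (check: tr Q = 0 and det Q = −1), so Q¹³ = Q since 13 is odd.

[[−1, 2], [0, 1]]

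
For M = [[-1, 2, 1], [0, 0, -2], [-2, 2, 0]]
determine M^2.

[[-1, 0, -5], [4, -4, 0], [2, -4, -6]]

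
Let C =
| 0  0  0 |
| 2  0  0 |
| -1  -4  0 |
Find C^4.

[[0, 0, 0], [0, 0, 0], [0, 0, 0]]

C is strictly triangular, hence nilpotent: C^3 = 0, so C^4 = 0.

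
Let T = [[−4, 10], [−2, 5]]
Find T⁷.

[[−4, 10], [−2, 5]]

T² = T (a projection; rank 1, trace 1), so T⁷ = T.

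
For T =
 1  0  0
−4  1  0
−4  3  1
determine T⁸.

T = I + N where N = [[0, 0, 0], [−4, 0, 0], [−4, 3, 0]] is strictly lower-triangular, so N³ = 0.
(I + N)⁸ = I + 8·N + 28·N² = [[1, 0, 0], [−32, 1, 0], [−368, 24, 1]].

[[1, 0, 0], [−32, 1, 0], [−368, 24, 1]]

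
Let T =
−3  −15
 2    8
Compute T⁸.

tr T = 5 and det T = 6, so the characteristic polynomial is λ² − (5)λ + (6) with roots 2 and 3.
Eigenvectors give P = [[−3, −5], [1, 2]] with P⁻¹ = [[−2, −5], [1, 3]], and T = P·diag(2, 3)·P⁻¹.
Then T⁸ = P·diag(256, 6561)·P⁻¹ = [[−768, −32805], [256, 13122]] · [[−2, −5], [1, 3]] = [[−31269, −94575], [12610, 38086]].

[[−31269, −94575], [12610, 38086]]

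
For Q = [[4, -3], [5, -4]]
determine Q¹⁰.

Q² = I (check: tr Q = 0 and det Q = -1), so Q¹⁰ = I since 10 is even.

[[1, 0], [0, 1]]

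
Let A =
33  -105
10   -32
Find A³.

tr A = 1 and det A = -6, so the characteristic polynomial is λ² − (1)λ + (-6) with roots 3 and -2.
Eigenvectors give P = [[7, -3], [2, -1]] with P⁻¹ = [[1, -3], [2, -7]], and A = P·diag(3, -2)·P⁻¹.
Then A³ = P·diag(27, -8)·P⁻¹ = [[189, 24], [54, 8]] · [[1, -3], [2, -7]] = [[237, -735], [70, -218]].

[[237, -735], [70, -218]]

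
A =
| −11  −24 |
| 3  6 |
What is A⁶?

tr A = −5 and det A = 6, so the characteristic polynomial is λ² − (−5)λ + (6) with roots −2 and −3.
Eigenvectors give P = [[8, −3], [−3, 1]] with P⁻¹ = [[−1, −3], [−3, −8]], and A = P·diag(−2, −3)·P⁻¹.
Then A⁶ = P·diag(64, 729)·P⁻¹ = [[512, −2187], [−192, 729]] · [[−1, −3], [−3, −8]] = [[6049, 15960], [−1995, −5256]].

[[6049, 15960], [−1995, −5256]]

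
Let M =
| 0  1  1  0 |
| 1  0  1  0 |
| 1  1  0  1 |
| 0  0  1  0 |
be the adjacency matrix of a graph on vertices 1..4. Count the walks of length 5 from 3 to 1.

17

The number of length-5 walks from vertex 3 to vertex 1 is entry (3,1) of M⁵, where M is the adjacency matrix.
M² = [[2, 1, 1, 1], [1, 2, 1, 1], [1, 1, 3, 0], [1, 1, 0, 1]]
M³ = [[2, 3, 4, 1], [3, 2, 4, 1], [4, 4, 2, 3], [1, 1, 3, 0]]
M⁴ = [[7, 6, 6, 4], [6, 7, 6, 4], [6, 6, 11, 2], [4, 4, 2, 3]]
M⁵ = [[12, 13, 17, 6], [13, 12, 17, 6], [17, 17, 14, 11], [6, 6, 11, 2]]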